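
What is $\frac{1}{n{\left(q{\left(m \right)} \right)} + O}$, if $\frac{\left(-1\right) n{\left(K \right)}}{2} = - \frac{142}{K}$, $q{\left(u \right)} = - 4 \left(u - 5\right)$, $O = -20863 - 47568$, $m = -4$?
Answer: $- \frac{9}{615808} \approx -1.4615 \cdot 10^{-5}$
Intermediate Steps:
$O = -68431$ ($O = -20863 - 47568 = -68431$)
$q{\left(u \right)} = 20 - 4 u$ ($q{\left(u \right)} = - 4 \left(-5 + u\right) = 20 - 4 u$)
$n{\left(K \right)} = \frac{284}{K}$ ($n{\left(K \right)} = - 2 \left(- \frac{142}{K}\right) = \frac{284}{K}$)
$\frac{1}{n{\left(q{\left(m \right)} \right)} + O} = \frac{1}{\frac{284}{20 - -16} - 68431} = \frac{1}{\frac{284}{20 + 16} - 68431} = \frac{1}{\frac{284}{36} - 68431} = \frac{1}{284 \cdot \frac{1}{36} - 68431} = \frac{1}{\frac{71}{9} - 68431} = \frac{1}{- \frac{615808}{9}} = - \frac{9}{615808}$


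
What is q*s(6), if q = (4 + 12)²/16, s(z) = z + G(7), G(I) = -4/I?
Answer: 608/7 ≈ 86.857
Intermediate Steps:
s(z) = -4/7 + z (s(z) = z - 4/7 = -4/7 + z)
q = 16 (q = 16²*(1/16) = 256*(1/16) = 16)
q*s(6) = 16*(-4/7 + 6) = 16*(38/7) = 608/7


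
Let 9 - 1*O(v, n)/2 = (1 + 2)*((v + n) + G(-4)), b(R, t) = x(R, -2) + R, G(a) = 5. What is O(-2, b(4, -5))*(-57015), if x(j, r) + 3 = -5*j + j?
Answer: -5131350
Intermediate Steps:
x(j, r) = -3 - 4*j (x(j, r) = -3 + (-5*j + j) = -3 - 4*j)
b(R, t) = -3 - 3*R (b(R, t) = (-3 - 4*R) + R = -3 - 3*R)
O(v, n) = -12 - 6*n - 6*v (O(v, n) = 18 - 2*(1 + 2)*((v + n) + 5) = 18 - 6*((n + v) + 5) = 18 - 6*(5 + n + v) = 18 - 2*(15 + 3*n + 3*v) = 18 + (-30 - 6*n - 6*v) = -12 - 6*n - 6*v)
O(-2, b(4, -5))*(-57015) = (-12 - 6*(-3 - 3*4) - 6*(-2))*(-57015) = (-12 - 6*(-3 - 12) + 12)*(-57015) = (-12 - 6*(-15) + 12)*(-57015) = (-12 + 90 + 12)*(-57015) = 90*(-57015) = -5131350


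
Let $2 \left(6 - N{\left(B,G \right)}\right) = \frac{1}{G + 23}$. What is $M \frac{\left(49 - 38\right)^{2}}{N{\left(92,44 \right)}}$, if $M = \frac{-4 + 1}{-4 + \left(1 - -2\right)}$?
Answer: $\frac{4422}{73} \approx 60.575$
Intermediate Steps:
$N{\left(B,G \right)} = 6 - \frac{1}{2 \left(23 + G\right)}$ ($N{\left(B,G \right)} = 6 - \frac{1}{2 \left(G + 23\right)} = 6 - \frac{1}{2 \left(23 + G\right)}$)
$M = 3$ ($M = - \frac{3}{-4 + \left(1 + 2\right)} = - \frac{3}{-4 + 3} = - \frac{3}{-1} = \left(-3\right) \left(-1\right) = 3$)
$M \frac{\left(49 - 38\right)^{2}}{N{\left(92,44 \right)}} = 3 \frac{\left(49 - 38\right)^{2}}{\frac{1}{2} \frac{1}{23 + 44} \left(275 + 12 \cdot 44\right)} = 3 \frac{11^{2}}{\frac{1}{2} \cdot \frac{1}{67} \left(275 + 528\right)} = 3 \frac{121}{\frac{1}{2} \cdot \frac{1}{67} \cdot 803} = 3 \frac{121}{\frac{803}{134}} = 3 \cdot 121 \cdot \frac{134}{803} = 3 \cdot \frac{1474}{73} = \frac{4422}{73}$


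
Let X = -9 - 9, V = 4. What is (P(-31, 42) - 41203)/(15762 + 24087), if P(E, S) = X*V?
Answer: -41275/39849 ≈ -1.0358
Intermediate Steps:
X = -18
P(E, S) = -72 (P(E, S) = -18*4 = -72)
(P(-31, 42) - 41203)/(15762 + 24087) = (-72 - 41203)/(15762 + 24087) = -41275/39849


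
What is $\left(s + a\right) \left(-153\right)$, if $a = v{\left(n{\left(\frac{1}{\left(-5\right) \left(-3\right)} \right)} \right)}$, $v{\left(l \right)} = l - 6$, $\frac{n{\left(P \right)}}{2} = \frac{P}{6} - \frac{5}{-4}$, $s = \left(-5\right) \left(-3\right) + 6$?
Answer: $- \frac{26809}{10} \approx -2680.9$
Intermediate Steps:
$s = 21$ ($s = 15 + 6 = 21$)
$n{\left(P \right)} = \frac{5}{2} + \frac{P}{3}$ ($n{\left(P \right)} = 2 \left(\frac{P}{6} - \frac{5}{-4}\right) = 2 \left(P \frac{1}{6} - - \frac{5}{4}\right) = 2 \left(\frac{P}{6} + \frac{5}{4}\right) = 2 \left(\frac{5}{4} + \frac{P}{6}\right) = \frac{5}{2} + \frac{P}{3}$)
$v{\left(l \right)} = -6 + l$
$a = - \frac{313}{90}$ ($a = -6 + \left(\frac{5}{2} + \frac{\frac{1}{-5} \frac{1}{-3}}{3}\right) = -6 + \left(\frac{5}{2} + \frac{\left(- \frac{1}{5}\right) \left(- \frac{1}{3}\right)}{3}\right) = -6 + \left(\frac{5}{2} + \frac{1}{3} \cdot \frac{1}{15}\right) = -6 + \left(\frac{5}{2} + \frac{1}{45}\right) = -6 + \frac{227}{90} = - \frac{313}{90} \approx -3.4778$)
$\left(s + a\right) \left(-153\right) = \left(21 - \frac{313}{90}\right) \left(-153\right) = \frac{1577}{90} \left(-153\right) = - \frac{26809}{10}$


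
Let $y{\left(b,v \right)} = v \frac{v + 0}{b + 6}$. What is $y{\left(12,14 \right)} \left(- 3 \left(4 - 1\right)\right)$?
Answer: $-98$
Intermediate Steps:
$y{\left(b,v \right)} = \frac{v^{2}}{6 + b}$ ($y{\left(b,v \right)} = v \frac{v}{6 + b} = \frac{v^{2}}{6 + b}$)
$y{\left(12,14 \right)} \left(- 3 \left(4 - 1\right)\right) = \frac{14^{2}}{6 + 12} \left(- 3 \left(4 - 1\right)\right) = \frac{196}{18} \left(\left(-3\right) 3\right) = 196 \cdot \frac{1}{18} \left(-9\right) = \frac{98}{9} \left(-9\right) = -98$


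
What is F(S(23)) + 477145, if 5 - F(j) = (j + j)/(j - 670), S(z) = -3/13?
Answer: 4157407944/8713 ≈ 4.7715e+5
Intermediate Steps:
S(z) = -3/13 (S(z) = -3*1/13 = -3/13)
F(j) = 5 - 2*j/(-670 + j) (F(j) = 5 - (j + j)/(j - 670) = 5 - 2*j/(-670 + j))
F(S(23)) + 477145 = (-3350 + 3*(-3/13))/(-670 - 3/13) + 477145 = (-3350 - 9/13)/(-8713/13) + 477145 = -13/8713*(-43559/13) + 477145 = 43559/8713 + 477145 = 4157407944/8713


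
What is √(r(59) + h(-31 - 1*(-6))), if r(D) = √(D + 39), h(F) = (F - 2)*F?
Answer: √(675 + 7*√2) ≈ 26.171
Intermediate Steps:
h(F) = F*(-2 + F) (h(F) = (-2 + F)*F = F*(-2 + F))
r(D) = √(39 + D)
√(r(59) + h(-31 - 1*(-6))) = √(√(39 + 59) + (-31 - 1*(-6))*(-2 + (-31 - 1*(-6)))) = √(√98 + (-31 + 6)*(-2 + (-31 + 6))) = √(7*√2 - 25*(-2 - 25)) = √(7*√2 - 25*(-27)) = √(7*√2 + 675) = √(675 + 7*√2)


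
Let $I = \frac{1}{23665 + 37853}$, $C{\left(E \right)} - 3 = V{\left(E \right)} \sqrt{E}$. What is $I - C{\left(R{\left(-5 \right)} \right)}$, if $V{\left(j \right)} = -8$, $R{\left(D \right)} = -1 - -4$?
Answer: $- \frac{184553}{61518} + 8 \sqrt{3} \approx 10.856$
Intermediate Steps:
$R{\left(D \right)} = 3$ ($R{\left(D \right)} = -1 + 4 = 3$)
$C{\left(E \right)} = 3 - 8 \sqrt{E}$
$I = \frac{1}{61518} \approx 1.6255 \cdot 10^{-5}$
$I - C{\left(R{\left(-5 \right)} \right)} = \frac{1}{61518} - \left(3 - 8 \sqrt{3}\right) = - \frac{184553}{61518} + 8 \sqrt{3}$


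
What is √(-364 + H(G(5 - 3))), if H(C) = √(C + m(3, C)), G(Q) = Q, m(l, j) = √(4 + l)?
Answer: √(-364 + √(2 + √7)) ≈ 19.022*I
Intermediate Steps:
H(C) = √(C + √7) (H(C) = √(C + √(4 + 3)) = √(C + √7))
√(-364 + H(G(5 - 3))) = √(-364 + √((5 - 3) + √7)) = √(-364 + √(2 + √7))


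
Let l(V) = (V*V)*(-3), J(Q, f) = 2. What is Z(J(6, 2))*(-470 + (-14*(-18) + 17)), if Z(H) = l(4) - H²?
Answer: 10452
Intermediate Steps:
l(V) = -3*V² (l(V) = V²*(-3) = -3*V²)
Z(H) = -48 - H² (Z(H) = -3*4² - H² = -3*16 - H² = -48 - H²)
Z(J(6, 2))*(-470 + (-14*(-18) + 17)) = (-48 - 1*2²)*(-470 + (-14*(-18) + 17)) = (-48 - 1*4)*(-470 + (252 + 17)) = (-48 - 4)*(-470 + 269) = -52*(-201) = 10452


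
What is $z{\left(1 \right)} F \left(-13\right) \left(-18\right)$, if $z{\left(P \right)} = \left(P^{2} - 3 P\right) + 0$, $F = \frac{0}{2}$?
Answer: $0$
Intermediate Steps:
$F = 0$ ($F = 0 \cdot \frac{1}{2} = 0$)
$z{\left(P \right)} = P^{2} - 3 P$
$z{\left(1 \right)} F \left(-13\right) \left(-18\right) = 1 \left(-3 + 1\right) 0 \left(-13\right) \left(-18\right) = 1 \left(-2\right) 0 \left(-13\right) \left(-18\right) = \left(-2\right) 0 \left(-13\right) \left(-18\right) = 0 \left(-13\right) \left(-18\right) = 0 \left(-18\right) = 0$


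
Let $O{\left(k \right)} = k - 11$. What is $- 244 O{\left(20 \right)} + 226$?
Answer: $-1970$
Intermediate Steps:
$O{\left(k \right)} = -11 + k$ ($O{\left(k \right)} = k - 11 = -11 + k$)
$- 244 O{\left(20 \right)} + 226 = - 244 \left(-11 + 20\right) + 226 = \left(-244\right) 9 + 226 = -2196 + 226 = -1970$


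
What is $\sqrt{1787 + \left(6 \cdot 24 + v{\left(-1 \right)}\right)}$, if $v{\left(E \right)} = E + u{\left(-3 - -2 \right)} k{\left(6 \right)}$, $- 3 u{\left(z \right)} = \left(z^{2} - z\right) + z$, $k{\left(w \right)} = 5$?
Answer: $\frac{\sqrt{17355}}{3} \approx 43.913$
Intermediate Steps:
$u{\left(z \right)} = - \frac{z^{2}}{3}$ ($u{\left(z \right)} = - \frac{\left(z^{2} - z\right) + z}{3} = - \frac{z^{2}}{3}$)
$v{\left(E \right)} = - \frac{5}{3} + E$ ($v{\left(E \right)} = E + - \frac{\left(-3 - -2\right)^{2}}{3} \cdot 5 = E + - \frac{\left(-3 + 2\right)^{2}}{3} \cdot 5 = E + - \frac{\left(-1\right)^{2}}{3} \cdot 5 = E + \left(- \frac{1}{3}\right) 1 \cdot 5 = E - \frac{5}{3} = - \frac{5}{3} + E$)
$\sqrt{1787 + \left(6 \cdot 24 + v{\left(-1 \right)}\right)} = \sqrt{1787 + \left(6 \cdot 24 - \frac{8}{3}\right)} = \sqrt{1787 + \left(144 - \frac{8}{3}\right)} = \sqrt{1787 + \frac{424}{3}} = \sqrt{\frac{5785}{3}} = \frac{\sqrt{17355}}{3}$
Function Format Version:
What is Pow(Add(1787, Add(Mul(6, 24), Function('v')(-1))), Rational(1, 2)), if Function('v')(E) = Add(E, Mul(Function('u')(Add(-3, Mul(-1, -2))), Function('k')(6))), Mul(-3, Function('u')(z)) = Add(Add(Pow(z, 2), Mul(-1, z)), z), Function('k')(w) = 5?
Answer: Mul(Rational(1, 3), Pow(17355, Rational(1, 2))) ≈ 43.913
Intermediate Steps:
Function('u')(z) = Mul(Rational(-1, 3), Pow(z, 2)) (Function('u')(z) = Mul(Rational(-1, 3), Add(Add(Pow(z, 2), Mul(-1, z)), z)) = Mul(Rational(-1, 3), Pow(z, 2)))
Function('v')(E) = Add(Rational(-5, 3), E) (Function('v')(E) = Add(E, Mul(Mul(Rational(-1, 3), Pow(Add(-3, Mul(-1, -2)), 2)), 5)) = Add(E, Mul(Mul(Rational(-1, 3), Pow(Add(-3, 2), 2)), 5)) = Add(E, Mul(Mul(Rational(-1, 3), Pow(-1, 2)), 5)) = Add(E, Mul(Mul(Rational(-1, 3), 1), 5)) = Add(E, Mul(Rational(-1, 3), 5)) = Add(E, Rational(-5, 3)) = Add(Rational(-5, 3), E))
Pow(Add(1787, Add(Mul(6, 24), Function('v')(-1))), Rational(1, 2)) = Pow(Add(1787, Add(Mul(6, 24), Add(Rational(-5, 3), -1))), Rational(1, 2)) = Pow(Add(1787, Add(144, Rational(-8, 3))), Rational(1, 2)) = Pow(Add(1787, Rational(424, 3)), Rational(1, 2)) = Pow(Rational(5785, 3), Rational(1, 2)) = Mul(Rational(1, 3), Pow(17355, Rational(1, 2)))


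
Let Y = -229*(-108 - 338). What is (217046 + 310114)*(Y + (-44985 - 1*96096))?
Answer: -20531300520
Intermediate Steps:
Y = 102134 (Y = -229*(-446) = 102134)
(217046 + 310114)*(Y + (-44985 - 1*96096)) = (217046 + 310114)*(102134 + (-44985 - 1*96096)) = 527160*(102134 + (-44985 - 96096)) = 527160*(102134 - 141081) = 527160*(-38947) = -20531300520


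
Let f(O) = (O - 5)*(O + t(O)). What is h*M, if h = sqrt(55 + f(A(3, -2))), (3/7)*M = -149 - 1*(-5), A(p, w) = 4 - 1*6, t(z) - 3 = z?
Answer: -336*sqrt(62) ≈ -2645.7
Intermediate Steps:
t(z) = 3 + z
A(p, w) = -2 (A(p, w) = 4 - 6 = -2)
f(O) = (-5 + O)*(3 + 2*O) (f(O) = (O - 5)*(O + (3 + O)) = (-5 + O)*(3 + 2*O))
M = -336 (M = 7*(-149 - 1*(-5))/3 = 7*(-149 + 5)/3 = (7/3)*(-144) = -336)
h = sqrt(62) (h = sqrt(55 + (-15 - 7*(-2) + 2*(-2)**2)) = sqrt(55 + (-15 + 14 + 2*4)) = sqrt(55 + (-15 + 14 + 8)) = sqrt(55 + 7) = sqrt(62) ≈ 7.8740)
h*M = sqrt(62)*(-336) = -336*sqrt(62)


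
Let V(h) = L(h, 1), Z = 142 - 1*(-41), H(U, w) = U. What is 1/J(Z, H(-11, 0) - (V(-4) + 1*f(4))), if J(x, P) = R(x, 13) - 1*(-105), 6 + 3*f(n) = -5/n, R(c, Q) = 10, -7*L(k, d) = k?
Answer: 1/115 ≈ 0.0086956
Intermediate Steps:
L(k, d) = -k/7
Z = 183 (Z = 142 + 41 = 183)
V(h) = -h/7
f(n) = -2 - 5/(3*n) (f(n) = -2 + (-5/n)/3 = -2 - 5/(3*n))
J(x, P) = 115 (J(x, P) = 10 - 1*(-105) = 10 + 105 = 115)
1/J(Z, H(-11, 0) - (V(-4) + 1*f(4))) = 1/115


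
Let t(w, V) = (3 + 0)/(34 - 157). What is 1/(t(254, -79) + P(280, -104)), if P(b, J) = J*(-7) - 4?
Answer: 41/29683 ≈ 0.0013813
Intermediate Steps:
t(w, V) = -1/41 (t(w, V) = 3/(-123) = 3*(-1/123) = -1/41)
P(b, J) = -4 - 7*J (P(b, J) = -7*J - 4 = -4 - 7*J)
1/(t(254, -79) + P(280, -104)) = 1/(-1/41 + (-4 - 7*(-104))) = 1/(-1/41 + (-4 + 728)) = 1/(-1/41 + 724) = 1/(29683/41) = 41/29683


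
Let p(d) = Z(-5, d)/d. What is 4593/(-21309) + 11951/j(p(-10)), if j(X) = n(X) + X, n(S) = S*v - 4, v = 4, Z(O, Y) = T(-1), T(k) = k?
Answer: -169786623/49721 ≈ -3414.8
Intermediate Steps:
Z(O, Y) = -1
n(S) = -4 + 4*S (n(S) = S*4 - 4 = 4*S - 4 = -4 + 4*S)
p(d) = -1/d
j(X) = -4 + 5*X (j(X) = (-4 + 4*X) + X = -4 + 5*X)
4593/(-21309) + 11951/j(p(-10)) = 4593/(-21309) + 11951/(-4 + 5*(-1/(-10))) = 4593*(-1/21309) + 11951/(-4 + 5*(-1*(-⅒))) = -1531/7103 + 11951/(-4 + 5*(⅒)) = -1531/7103 + 11951/(-4 + ½) = -1531/7103 + 11951/(-7/2) = -1531/7103 + 11951*(-2/7) = -1531/7103 - 23902/7 = -169786623/49721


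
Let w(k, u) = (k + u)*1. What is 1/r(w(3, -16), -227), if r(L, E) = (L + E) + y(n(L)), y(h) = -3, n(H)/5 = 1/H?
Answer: -1/243 ≈ -0.0041152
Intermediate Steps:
n(H) = 5/H
w(k, u) = k + u
r(L, E) = -3 + E + L (r(L, E) = (L + E) - 3 = (E + L) - 3 = -3 + E + L)
1/r(w(3, -16), -227) = 1/(-3 - 227 + (3 - 16)) = 1/(-3 - 227 - 13) = 1/(-243) = -1/243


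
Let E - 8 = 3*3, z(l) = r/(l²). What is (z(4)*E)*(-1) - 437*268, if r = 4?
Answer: -468481/4 ≈ -1.1712e+5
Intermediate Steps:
z(l) = 4/l² (z(l) = 4/(l²) = 4/l²)
E = 17 (E = 8 + 3*3 = 8 + 9 = 17)
(z(4)*E)*(-1) - 437*268 = ((4/4²)*17)*(-1) - 437*268 = ((4*(1/16))*17)*(-1) - 117116 = ((¼)*17)*(-1) - 117116 = (17/4)*(-1) - 117116 = -17/4 - 117116 = -468481/4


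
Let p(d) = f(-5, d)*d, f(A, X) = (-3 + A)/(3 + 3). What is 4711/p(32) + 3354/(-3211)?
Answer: -3523875/31616 ≈ -111.46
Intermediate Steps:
f(A, X) = -1/2 + A/6 (f(A, X) = (-3 + A)/6 = (-3 + A)*(1/6) = -1/2 + A/6)
p(d) = -4*d/3 (p(d) = (-1/2 + (1/6)*(-5))*d = (-1/2 - 5/6)*d = -4*d/3)
4711/p(32) + 3354/(-3211) = 4711/((-4/3*32)) + 3354/(-3211) = 4711/(-128/3) + 3354*(-1/3211) = 4711*(-3/128) - 258/247 = -14133/128 - 258/247 = -3523875/31616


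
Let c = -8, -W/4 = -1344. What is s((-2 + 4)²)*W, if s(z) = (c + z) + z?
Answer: 0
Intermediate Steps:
W = 5376 (W = -4*(-1344) = 5376)
s(z) = -8 + 2*z (s(z) = (-8 + z) + z = -8 + 2*z)
s((-2 + 4)²)*W = (-8 + 2*(-2 + 4)²)*5376 = (-8 + 2*2²)*5376 = (-8 + 2*4)*5376 = (-8 + 8)*5376 = 0*5376 = 0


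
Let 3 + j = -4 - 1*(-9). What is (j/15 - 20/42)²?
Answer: 144/1225 ≈ 0.11755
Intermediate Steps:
j = 2 (j = -3 + (-4 - 1*(-9)) = -3 + (-4 + 9) = -3 + 5 = 2)
(j/15 - 20/42)² = (2/15 - 20/42)² = (2*(1/15) - 20*1/42)² = (2/15 - 10/21)² = (-12/35)² = 144/1225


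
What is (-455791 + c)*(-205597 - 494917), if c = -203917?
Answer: 462134689912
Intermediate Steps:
(-455791 + c)*(-205597 - 494917) = (-455791 - 203917)*(-205597 - 494917) = -659708*(-700514) = 462134689912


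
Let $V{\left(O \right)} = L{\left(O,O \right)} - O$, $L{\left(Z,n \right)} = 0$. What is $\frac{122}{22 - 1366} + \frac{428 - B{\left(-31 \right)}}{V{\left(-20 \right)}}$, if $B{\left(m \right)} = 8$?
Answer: $\frac{14051}{672} \approx 20.909$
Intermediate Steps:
$V{\left(O \right)} = - O$ ($V{\left(O \right)} = 0 - O = - O$)
$\frac{122}{22 - 1366} + \frac{428 - B{\left(-31 \right)}}{V{\left(-20 \right)}} = \frac{122}{22 - 1366} + \frac{428 - 8}{\left(-1\right) \left(-20\right)} = \frac{122}{-1344} + \frac{428 - 8}{20} = 122 \left(- \frac{1}{1344}\right) + 420 \cdot \frac{1}{20} = - \frac{61}{672} + 21 = \frac{14051}{672}$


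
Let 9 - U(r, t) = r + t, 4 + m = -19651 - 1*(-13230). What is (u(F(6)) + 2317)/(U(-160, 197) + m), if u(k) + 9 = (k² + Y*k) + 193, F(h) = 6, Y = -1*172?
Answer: -1505/6453 ≈ -0.23322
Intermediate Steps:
m = -6425 (m = -4 + (-19651 - 1*(-13230)) = -4 + (-19651 + 13230) = -4 - 6421 = -6425)
U(r, t) = 9 - r - t (U(r, t) = 9 - (r + t) = 9 + (-r - t) = 9 - r - t)
Y = -172
u(k) = 184 + k² - 172*k (u(k) = -9 + ((k² - 172*k) + 193) = -9 + (193 + k² - 172*k) = 184 + k² - 172*k)
(u(F(6)) + 2317)/(U(-160, 197) + m) = ((184 + 6² - 172*6) + 2317)/((9 - 1*(-160) - 1*197) - 6425) = ((184 + 36 - 1032) + 2317)/((9 + 160 - 197) - 6425) = (-812 + 2317)/(-28 - 6425) = 1505/(-6453) = 1505*(-1/6453) = -1505/6453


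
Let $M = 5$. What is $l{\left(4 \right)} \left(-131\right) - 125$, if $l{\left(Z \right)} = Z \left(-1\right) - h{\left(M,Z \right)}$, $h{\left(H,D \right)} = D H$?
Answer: $3019$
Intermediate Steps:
$l{\left(Z \right)} = - 6 Z$ ($l{\left(Z \right)} = Z \left(-1\right) - Z 5 = - Z - 5 Z = - 6 Z$)
$l{\left(4 \right)} \left(-131\right) - 125 = \left(-6\right) 4 \left(-131\right) - 125 = \left(-24\right) \left(-131\right) - 125 = 3144 - 125 = 3019$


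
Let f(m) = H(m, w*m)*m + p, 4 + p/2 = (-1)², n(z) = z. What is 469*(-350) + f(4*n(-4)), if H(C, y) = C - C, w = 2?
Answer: -164156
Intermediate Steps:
H(C, y) = 0
p = -6 (p = -8 + 2*(-1)² = -8 + 2*1 = -8 + 2 = -6)
f(m) = -6 (f(m) = 0*m - 6 = 0 - 6 = -6)
469*(-350) + f(4*n(-4)) = 469*(-350) - 6 = -164150 - 6 = -164156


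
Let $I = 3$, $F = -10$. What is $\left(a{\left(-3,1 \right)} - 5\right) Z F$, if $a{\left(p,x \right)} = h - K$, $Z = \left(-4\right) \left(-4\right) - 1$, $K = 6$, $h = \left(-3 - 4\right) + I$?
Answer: $2250$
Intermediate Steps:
$h = -4$ ($h = \left(-3 - 4\right) + 3 = -7 + 3 = -4$)
$Z = 15$ ($Z = 16 - 1 = 15$)
$a{\left(p,x \right)} = -10$ ($a{\left(p,x \right)} = -4 - 6 = -10$)
$\left(a{\left(-3,1 \right)} - 5\right) Z F = \left(-10 - 5\right) 15 \left(-10\right) = \left(-15\right) 15 \left(-10\right) = \left(-225\right) \left(-10\right) = 2250$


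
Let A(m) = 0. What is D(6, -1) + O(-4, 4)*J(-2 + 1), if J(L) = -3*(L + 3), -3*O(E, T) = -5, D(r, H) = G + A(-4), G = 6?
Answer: -4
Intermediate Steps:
D(r, H) = 6 (D(r, H) = 6 + 0 = 6)
O(E, T) = 5/3 (O(E, T) = -⅓*(-5) = 5/3)
J(L) = -9 - 3*L (J(L) = -3*(3 + L) = -9 - 3*L)
D(6, -1) + O(-4, 4)*J(-2 + 1) = 6 + 5*(-9 - 3*(-2 + 1))/3 = 6 + 5*(-9 - 3*(-1))/3 = 6 + 5*(-9 + 3)/3 = 6 + (5/3)*(-6) = 6 - 10 = -4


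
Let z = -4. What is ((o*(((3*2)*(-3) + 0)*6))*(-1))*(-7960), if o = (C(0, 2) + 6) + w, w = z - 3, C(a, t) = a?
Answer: 859680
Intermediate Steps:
w = -7 (w = -4 - 3 = -7)
o = -1 (o = (0 + 6) - 7 = 6 - 7 = -1)
((o*(((3*2)*(-3) + 0)*6))*(-1))*(-7960) = (-((3*2)*(-3) + 0)*6*(-1))*(-7960) = (-(6*(-3) + 0)*6*(-1))*(-7960) = (-(-18 + 0)*6*(-1))*(-7960) = (-(-18)*6*(-1))*(-7960) = (-1*(-108)*(-1))*(-7960) = (108*(-1))*(-7960) = -108*(-7960) = 859680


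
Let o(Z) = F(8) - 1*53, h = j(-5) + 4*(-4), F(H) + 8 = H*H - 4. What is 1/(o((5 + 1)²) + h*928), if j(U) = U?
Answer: -1/19489 ≈ -5.1311e-5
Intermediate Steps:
F(H) = -12 + H² (F(H) = -8 + (H*H - 4) = -8 + (H² - 4) = -8 + (-4 + H²) = -12 + H²)
h = -21 (h = -5 + 4*(-4) = -5 - 16 = -21)
o(Z) = -1 (o(Z) = (-12 + 8²) - 1*53 = (-12 + 64) - 53 = 52 - 53 = -1)
1/(o((5 + 1)²) + h*928) = 1/(-1 - 21*928) = 1/(-1 - 19488) = 1/(-19489) = -1/19489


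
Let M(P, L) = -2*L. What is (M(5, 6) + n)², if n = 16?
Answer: 16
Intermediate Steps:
(M(5, 6) + n)² = (-2*6 + 16)² = (-12 + 16)² = 4² = 16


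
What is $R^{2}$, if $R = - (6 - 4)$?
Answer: $4$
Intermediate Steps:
$R = -2$ ($R = \left(-1\right) 2 = -2$)
$R^{2} = \left(-2\right)^{2} = 4$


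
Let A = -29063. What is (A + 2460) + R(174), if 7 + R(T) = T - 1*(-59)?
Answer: -26377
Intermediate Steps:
R(T) = 52 + T (R(T) = -7 + (T - 1*(-59)) = -7 + (T + 59) = -7 + (59 + T) = 52 + T)
(A + 2460) + R(174) = (-29063 + 2460) + (52 + 174) = -26603 + 226 = -26377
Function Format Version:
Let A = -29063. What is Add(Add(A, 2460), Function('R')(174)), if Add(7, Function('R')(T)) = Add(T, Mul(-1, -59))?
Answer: -26377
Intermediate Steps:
Function('R')(T) = Add(52, T) (Function('R')(T) = Add(-7, Add(T, Mul(-1, -59))) = Add(-7, Add(T, 59)) = Add(-7, Add(59, T)) = Add(52, T))
Add(Add(A, 2460), Function('R')(174)) = Add(Add(-29063, 2460), Add(52, 174)) = Add(-26603, 226) = -26377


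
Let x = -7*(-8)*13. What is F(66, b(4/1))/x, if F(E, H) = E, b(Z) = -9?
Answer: 33/364 ≈ 0.090659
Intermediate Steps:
x = 728 (x = 56*13 = 728)
F(66, b(4/1))/x = 66/728 = 66*(1/728) = 33/364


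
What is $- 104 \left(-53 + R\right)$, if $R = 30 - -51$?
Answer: $-2912$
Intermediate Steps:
$R = 81$ ($R = 30 + 51 = 81$)
$- 104 \left(-53 + R\right) = - 104 \left(-53 + 81\right) = \left(-104\right) 28 = -2912$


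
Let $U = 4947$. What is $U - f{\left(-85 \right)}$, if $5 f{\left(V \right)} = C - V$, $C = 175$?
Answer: $4895$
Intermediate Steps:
$f{\left(V \right)} = 35 - \frac{V}{5}$ ($f{\left(V \right)} = \frac{175 - V}{5} = 35 - \frac{V}{5}$)
$U - f{\left(-85 \right)} = 4947 - \left(35 - -17\right) = 4947 - \left(35 + 17\right) = 4947 - 52 = 4895$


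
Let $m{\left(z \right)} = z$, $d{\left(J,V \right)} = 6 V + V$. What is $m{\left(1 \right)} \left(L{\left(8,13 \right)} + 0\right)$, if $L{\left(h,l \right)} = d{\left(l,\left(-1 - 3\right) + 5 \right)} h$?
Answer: $56$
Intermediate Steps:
$d{\left(J,V \right)} = 7 V$
$L{\left(h,l \right)} = 7 h$ ($L{\left(h,l \right)} = 7 \left(\left(-1 - 3\right) + 5\right) h = 7 \left(-4 + 5\right) h = 7 \cdot 1 h = 7 h$)
$m{\left(1 \right)} \left(L{\left(8,13 \right)} + 0\right) = 1 \left(7 \cdot 8 + 0\right) = 1 \left(56 + 0\right) = 1 \cdot 56 = 56$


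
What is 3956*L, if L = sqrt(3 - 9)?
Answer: 3956*I*sqrt(6) ≈ 9690.2*I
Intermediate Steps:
L = I*sqrt(6) (L = sqrt(-6) = I*sqrt(6) ≈ 2.4495*I)
3956*L = 3956*(I*sqrt(6)) = 3956*I*sqrt(6)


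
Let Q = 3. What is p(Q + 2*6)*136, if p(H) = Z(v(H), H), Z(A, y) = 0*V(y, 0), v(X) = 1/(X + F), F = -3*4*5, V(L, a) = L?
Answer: 0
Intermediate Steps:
F = -60 (F = -12*5 = -60)
v(X) = 1/(-60 + X) (v(X) = 1/(X - 60) = 1/(-60 + X))
Z(A, y) = 0 (Z(A, y) = 0*y = 0)
p(H) = 0
p(Q + 2*6)*136 = 0*136 = 0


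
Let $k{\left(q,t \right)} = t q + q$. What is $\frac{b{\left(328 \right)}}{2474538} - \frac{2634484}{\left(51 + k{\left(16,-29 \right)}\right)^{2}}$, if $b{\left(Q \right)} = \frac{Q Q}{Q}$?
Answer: $- \frac{3259539536320}{195004729821} \approx -16.715$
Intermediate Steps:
$k{\left(q,t \right)} = q + q t$ ($k{\left(q,t \right)} = q t + q = q + q t$)
$b{\left(Q \right)} = Q$ ($b{\left(Q \right)} = \frac{Q^{2}}{Q} = Q$)
$\frac{b{\left(328 \right)}}{2474538} - \frac{2634484}{\left(51 + k{\left(16,-29 \right)}\right)^{2}} = \frac{328}{2474538} - \frac{2634484}{\left(51 + 16 \left(1 - 29\right)\right)^{2}} = 328 \cdot \frac{1}{2474538} - \frac{2634484}{\left(51 + 16 \left(-28\right)\right)^{2}} = \frac{164}{1237269} - \frac{2634484}{\left(51 - 448\right)^{2}} = \frac{164}{1237269} - \frac{2634484}{\left(-397\right)^{2}} = \frac{164}{1237269} - \frac{2634484}{157609} = - \frac{3259539536320}{195004729821}$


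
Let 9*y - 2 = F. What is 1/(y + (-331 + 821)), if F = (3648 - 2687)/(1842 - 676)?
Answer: 10494/5145353 ≈ 0.0020395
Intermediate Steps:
F = 961/1166 ≈ 0.82419
y = 3293/10494 (y = 2/9 + (⅑)*(961/1166) = 2/9 + 961/10494 = 3293/10494 ≈ 0.31380)
1/(y + (-331 + 821)) = 1/(3293/10494 + (-331 + 821)) = 1/(3293/10494 + 490) = 1/(5145353/10494) = 10494/5145353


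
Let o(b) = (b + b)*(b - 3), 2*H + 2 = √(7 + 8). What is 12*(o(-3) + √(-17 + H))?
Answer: 432 + 6*√(-72 + 2*√15) ≈ 432.0 + 48.095*I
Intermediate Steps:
H = -1 + √15/2 (H = -1 + √(7 + 8)/2 = -1 + √15/2 ≈ 0.93649)
o(b) = 2*b*(-3 + b) (o(b) = (2*b)*(-3 + b) = 2*b*(-3 + b))
12*(o(-3) + √(-17 + H)) = 12*(2*(-3)*(-3 - 3) + √(-17 + (-1 + √15/2))) = 12*(2*(-3)*(-6) + √(-18 + √15/2)) = 12*(36 + √(-18 + √15/2)) = 432 + 12*√(-18 + √15/2)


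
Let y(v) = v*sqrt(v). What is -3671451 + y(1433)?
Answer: -3671451 + 1433*sqrt(1433) ≈ -3.6172e+6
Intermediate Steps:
y(v) = v**(3/2)
-3671451 + y(1433) = -3671451 + 1433**(3/2) = -3671451 + 1433*sqrt(1433)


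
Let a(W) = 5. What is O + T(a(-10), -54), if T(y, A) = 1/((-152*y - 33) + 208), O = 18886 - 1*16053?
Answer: 1657304/585 ≈ 2833.0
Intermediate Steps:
O = 2833 (O = 18886 - 16053 = 2833)
T(y, A) = 1/(175 - 152*y) (T(y, A) = 1/((-33 - 152*y) + 208) = 1/(175 - 152*y))
O + T(a(-10), -54) = 2833 - 1/(-175 + 152*5) = 2833 - 1/(-175 + 760) = 2833 - 1/585 = 1657304/585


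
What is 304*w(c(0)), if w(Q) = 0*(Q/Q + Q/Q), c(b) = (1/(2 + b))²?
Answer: 0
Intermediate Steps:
c(b) = (2 + b)⁻²
w(Q) = 0 (w(Q) = 0*(1 + 1) = 0*2 = 0)
304*w(c(0)) = 304*0 = 0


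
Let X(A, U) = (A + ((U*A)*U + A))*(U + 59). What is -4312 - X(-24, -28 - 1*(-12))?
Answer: 261944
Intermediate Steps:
X(A, U) = (59 + U)*(2*A + A*U**2) (X(A, U) = (A + ((A*U)*U + A))*(59 + U) = (A + (A*U**2 + A))*(59 + U) = (A + (A + A*U**2))*(59 + U) = (2*A + A*U**2)*(59 + U) = (59 + U)*(2*A + A*U**2))
-4312 - X(-24, -28 - 1*(-12)) = -4312 - (-24)*(118 + (-28 - 1*(-12))**3 + 2*(-28 - 1*(-12)) + 59*(-28 - 1*(-12))**2) = -4312 - (-24)*(118 + (-28 + 12)**3 + 2*(-28 + 12) + 59*(-28 + 12)**2) = -4312 - (-24)*(118 + (-16)**3 + 2*(-16) + 59*(-16)**2) = -4312 - (-24)*(118 - 4096 - 32 + 59*256) = -4312 - (-24)*(118 - 4096 - 32 + 15104) = -4312 - (-24)*11094 = -4312 - 1*(-266256) = -4312 + 266256 = 261944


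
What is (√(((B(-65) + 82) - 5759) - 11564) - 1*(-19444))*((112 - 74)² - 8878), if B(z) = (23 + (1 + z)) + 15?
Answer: -144546696 - 7434*I*√17267 ≈ -1.4455e+8 - 9.7686e+5*I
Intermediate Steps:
B(z) = 39 + z (B(z) = (24 + z) + 15 = 39 + z)
(√(((B(-65) + 82) - 5759) - 11564) - 1*(-19444))*((112 - 74)² - 8878) = (√((((39 - 65) + 82) - 5759) - 11564) - 1*(-19444))*((112 - 74)² - 8878) = (√(((-26 + 82) - 5759) - 11564) + 19444)*(38² - 8878) = (√((56 - 5759) - 11564) + 19444)*(1444 - 8878) = (√(-5703 - 11564) + 19444)*(-7434) = (√(-17267) + 19444)*(-7434) = (I*√17267 + 19444)*(-7434) = (19444 + I*√17267)*(-7434) = -144546696 - 7434*I*√17267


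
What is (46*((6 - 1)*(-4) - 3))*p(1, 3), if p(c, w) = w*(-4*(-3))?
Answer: -38088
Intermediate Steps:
p(c, w) = 12*w (p(c, w) = w*12 = 12*w)
(46*((6 - 1)*(-4) - 3))*p(1, 3) = (46*((6 - 1)*(-4) - 3))*(12*3) = (46*(5*(-4) - 3))*36 = (46*(-20 - 3))*36 = (46*(-23))*36 = -1058*36 = -38088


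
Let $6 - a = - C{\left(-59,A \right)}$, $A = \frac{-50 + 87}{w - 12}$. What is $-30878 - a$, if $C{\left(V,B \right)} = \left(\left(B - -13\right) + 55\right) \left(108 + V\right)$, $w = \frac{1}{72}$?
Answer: $- \frac{29397872}{863} \approx -34065.0$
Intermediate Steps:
$w = \frac{1}{72} \approx 0.013889$
$A = - \frac{2664}{863}$ ($A = \frac{-50 + 87}{\frac{1}{72} - 12} = \frac{37}{- \frac{863}{72}} = 37 \left(- \frac{72}{863}\right) = - \frac{2664}{863} \approx -3.0869$)
$C{\left(V,B \right)} = \left(68 + B\right) \left(108 + V\right)$ ($C{\left(V,B \right)} = \left(\left(B + 13\right) + 55\right) \left(108 + V\right) = \left(\left(13 + B\right) + 55\right) \left(108 + V\right) = \left(68 + B\right) \left(108 + V\right)$)
$a = \frac{2750158}{863}$ ($a = 6 - - (7344 + 68 \left(-59\right) + 108 \left(- \frac{2664}{863}\right) - - \frac{157176}{863}) = 6 - - (7344 - 4012 - \frac{287712}{863} + \frac{157176}{863}) = 6 - \left(-1\right) \frac{2744980}{863} = 6 - - \frac{2744980}{863} = 6 + \frac{2744980}{863} = \frac{2750158}{863} \approx 3186.7$)
$-30878 - a = -30878 - \frac{2750158}{863} = - \frac{29397872}{863}$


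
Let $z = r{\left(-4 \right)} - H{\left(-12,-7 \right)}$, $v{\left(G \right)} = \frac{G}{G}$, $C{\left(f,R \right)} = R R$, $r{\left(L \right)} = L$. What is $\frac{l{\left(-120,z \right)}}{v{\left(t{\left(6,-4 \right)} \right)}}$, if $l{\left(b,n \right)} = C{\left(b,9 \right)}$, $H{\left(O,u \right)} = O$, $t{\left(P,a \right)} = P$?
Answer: $81$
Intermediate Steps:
$C{\left(f,R \right)} = R^{2}$
$v{\left(G \right)} = 1$
$z = 8$ ($z = -4 - -12 = -4 + 12 = 8$)
$l{\left(b,n \right)} = 81$ ($l{\left(b,n \right)} = 9^{2} = 81$)
$\frac{l{\left(-120,z \right)}}{v{\left(t{\left(6,-4 \right)} \right)}} = \frac{81}{1} = 81 \cdot 1 = 81$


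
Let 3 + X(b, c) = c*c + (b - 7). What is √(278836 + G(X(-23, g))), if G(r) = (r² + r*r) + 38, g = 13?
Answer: √315866 ≈ 562.02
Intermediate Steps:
X(b, c) = -10 + b + c² (X(b, c) = -3 + (c*c + (b - 7)) = -3 + (c² + (-7 + b)) = -3 + (-7 + b + c²) = -10 + b + c²)
G(r) = 38 + 2*r² (G(r) = (r² + r²) + 38 = 2*r² + 38 = 38 + 2*r²)
√(278836 + G(X(-23, g))) = √(278836 + (38 + 2*(-10 - 23 + 13²)²)) = √(278836 + (38 + 2*(-10 - 23 + 169)²)) = √(278836 + (38 + 2*136²)) = √(278836 + (38 + 2*18496)) = √(278836 + (38 + 36992)) = √(278836 + 37030) = √315866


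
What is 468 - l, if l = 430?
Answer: 38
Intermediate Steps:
468 - l = 468 - 1*430 = 468 - 430 = 38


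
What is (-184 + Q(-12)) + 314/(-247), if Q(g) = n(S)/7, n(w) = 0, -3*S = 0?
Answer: -45762/247 ≈ -185.27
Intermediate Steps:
S = 0 (S = -⅓*0 = 0)
Q(g) = 0 (Q(g) = 0/7 = 0*(⅐) = 0)
(-184 + Q(-12)) + 314/(-247) = (-184 + 0) + 314/(-247) = -184 + 314*(-1/247) = -184 - 314/247 = -45762/247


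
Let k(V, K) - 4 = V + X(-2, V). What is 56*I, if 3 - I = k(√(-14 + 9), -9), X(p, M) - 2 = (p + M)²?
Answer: -112 + 168*I*√5 ≈ -112.0 + 375.66*I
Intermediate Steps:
X(p, M) = 2 + (M + p)² (X(p, M) = 2 + (p + M)² = 2 + (M + p)²)
k(V, K) = 6 + V + (-2 + V)² (k(V, K) = 4 + (V + (2 + (V - 2)²)) = 4 + (V + (2 + (-2 + V)²)) = 4 + (2 + V + (-2 + V)²) = 6 + V + (-2 + V)²)
I = -3 - (-2 + I*√5)² - I*√5 (I = 3 - (6 + √(-14 + 9) + (-2 + √(-14 + 9))²) = 3 - (6 + √(-5) + (-2 + √(-5))²) = 3 - (6 + I*√5 + (-2 + I*√5)²) = 3 - (6 + (-2 + I*√5)² + I*√5) = 3 + (-6 - (-2 + I*√5)² - I*√5) = -3 - (-2 + I*√5)² - I*√5 ≈ -2.0 + 6.7082*I)
56*I = 56*(-2 + 3*I*√5) = -112 + 168*I*√5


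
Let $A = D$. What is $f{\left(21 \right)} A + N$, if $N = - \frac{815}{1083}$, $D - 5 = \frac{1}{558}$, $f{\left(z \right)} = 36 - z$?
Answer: $\frac{4987225}{67146} \approx 74.274$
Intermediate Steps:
$D = \frac{2791}{558}$ ($D = 5 + \frac{1}{558} = \frac{2791}{558} \approx 5.0018$)
$A = \frac{2791}{558} \approx 5.0018$
$N = - \frac{815}{1083}$ ($N = \left(-815\right) \frac{1}{1083} = - \frac{815}{1083} \approx -0.75254$)
$f{\left(21 \right)} A + N = \left(36 - 21\right) \frac{2791}{558} - \frac{815}{1083} = 15 \cdot \frac{2791}{558} - \frac{815}{1083} = \frac{13955}{186} - \frac{815}{1083} = \frac{4987225}{67146}$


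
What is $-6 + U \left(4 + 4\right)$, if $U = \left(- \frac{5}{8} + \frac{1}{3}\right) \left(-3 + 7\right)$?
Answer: $- \frac{46}{3} \approx -15.333$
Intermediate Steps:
$U = - \frac{7}{6}$ ($U = \left(\left(-5\right) \frac{1}{8} + \frac{1}{3}\right) 4 = \left(- \frac{5}{8} + \frac{1}{3}\right) 4 = \left(- \frac{7}{24}\right) 4 = - \frac{7}{6} \approx -1.1667$)
$-6 + U \left(4 + 4\right) = -6 - \frac{7 \left(4 + 4\right)}{6} = -6 - \frac{28}{3} = - \frac{46}{3}$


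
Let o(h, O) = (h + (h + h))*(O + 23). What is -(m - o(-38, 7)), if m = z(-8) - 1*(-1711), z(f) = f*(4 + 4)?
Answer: -5067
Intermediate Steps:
z(f) = 8*f (z(f) = f*8 = 8*f)
o(h, O) = 3*h*(23 + O) (o(h, O) = (h + 2*h)*(23 + O) = (3*h)*(23 + O) = 3*h*(23 + O))
m = 1647 (m = 8*(-8) - 1*(-1711) = -64 + 1711 = 1647)
-(m - o(-38, 7)) = -(1647 - 3*(-38)*(23 + 7)) = -(1647 - 3*(-38)*30) = -(1647 - 1*(-3420)) = -(1647 + 3420) = -1*5067 = -5067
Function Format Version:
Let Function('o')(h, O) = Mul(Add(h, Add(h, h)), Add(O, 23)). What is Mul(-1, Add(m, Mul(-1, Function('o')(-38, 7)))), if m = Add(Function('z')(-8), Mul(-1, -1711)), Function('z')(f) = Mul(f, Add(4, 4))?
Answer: -5067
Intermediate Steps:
Function('z')(f) = Mul(8, f) (Function('z')(f) = Mul(f, 8) = Mul(8, f))
Function('o')(h, O) = Mul(3, h, Add(23, O)) (Function('o')(h, O) = Mul(Add(h, Mul(2, h)), Add(23, O)) = Mul(Mul(3, h), Add(23, O)) = Mul(3, h, Add(23, O)))
m = 1647 (m = Add(Mul(8, -8), Mul(-1, -1711)) = Add(-64, 1711) = 1647)
Mul(-1, Add(m, Mul(-1, Function('o')(-38, 7)))) = Mul(-1, Add(1647, Mul(-1, Mul(3, -38, Add(23, 7))))) = Mul(-1, Add(1647, Mul(-1, Mul(3, -38, 30)))) = Mul(-1, Add(1647, Mul(-1, -3420))) = Mul(-1, Add(1647, 3420)) = Mul(-1, 5067) = -5067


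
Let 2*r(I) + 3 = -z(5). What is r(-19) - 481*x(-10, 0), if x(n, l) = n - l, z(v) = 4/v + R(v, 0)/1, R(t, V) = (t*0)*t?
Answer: 48081/10 ≈ 4808.1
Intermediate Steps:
R(t, V) = 0 (R(t, V) = 0*t = 0)
z(v) = 4/v (z(v) = 4/v + 0/1 = 4/v + 0*1 = 4/v + 0 = 4/v)
r(I) = -19/10 (r(I) = -3/2 + (-4/5)/2 = -3/2 + (-1*⅘)/2 = -3/2 + (½)*(-⅘) = -3/2 - ⅖ = -19/10)
r(-19) - 481*x(-10, 0) = -19/10 - 481*(-10 - 1*0) = -19/10 - 481*(-10 + 0) = -19/10 - 481*(-10) = -19/10 + 4810 = 48081/10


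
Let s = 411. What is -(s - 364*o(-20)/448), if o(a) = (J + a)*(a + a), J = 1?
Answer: 413/2 ≈ 206.50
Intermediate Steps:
o(a) = 2*a*(1 + a) (o(a) = (1 + a)*(a + a) = (1 + a)*(2*a) = 2*a*(1 + a))
-(s - 364*o(-20)/448) = -(411 - 364*2*(-20)*(1 - 20)/448) = -(411 - 364*2*(-20)*(-19)/448) = -(411 - 276640/448) = -(411 - 364*95/56) = -(411 - 1235/2) = -1*(-413/2) = 413/2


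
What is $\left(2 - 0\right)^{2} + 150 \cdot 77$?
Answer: $11554$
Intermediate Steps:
$\left(2 - 0\right)^{2} + 150 \cdot 77 = \left(2 + 0\right)^{2} + 11550 = 2^{2} + 11550 = 4 + 11550 = 11554$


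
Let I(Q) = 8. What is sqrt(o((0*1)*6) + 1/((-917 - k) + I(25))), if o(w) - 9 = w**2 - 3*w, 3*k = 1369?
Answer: sqrt(36861)/64 ≈ 2.9999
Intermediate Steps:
k = 1369/3 (k = (1/3)*1369 = 1369/3 ≈ 456.33)
o(w) = 9 + w**2 - 3*w (o(w) = 9 + (w**2 - 3*w) = 9 + w**2 - 3*w)
sqrt(o((0*1)*6) + 1/((-917 - k) + I(25))) = sqrt((9 + ((0*1)*6)**2 - 3*0*1*6) + 1/((-917 - 1*1369/3) + 8)) = sqrt((9 + (0*6)**2 - 0*6) + 1/((-917 - 1369/3) + 8)) = sqrt((9 + 0**2 - 3*0) + 1/(-4120/3 + 8)) = sqrt((9 + 0 + 0) + 1/(-4096/3)) = sqrt(9 - 3/4096) = sqrt(36861/4096) = sqrt(36861)/64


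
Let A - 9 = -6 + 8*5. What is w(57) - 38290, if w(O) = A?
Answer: -38247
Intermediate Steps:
A = 43 (A = 9 + (-6 + 8*5) = 9 + (-6 + 40) = 9 + 34 = 43)
w(O) = 43
w(57) - 38290 = 43 - 38290 = -38247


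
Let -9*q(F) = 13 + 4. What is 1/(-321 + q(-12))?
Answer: -9/2906 ≈ -0.0030970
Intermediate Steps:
q(F) = -17/9 (q(F) = -(13 + 4)/9 = -⅑*17 = -17/9)
1/(-321 + q(-12)) = 1/(-321 - 17/9) = 1/(-2906/9) = -9/2906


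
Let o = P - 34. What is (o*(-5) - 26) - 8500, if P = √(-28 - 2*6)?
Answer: -8356 - 10*I*√10 ≈ -8356.0 - 31.623*I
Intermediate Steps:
P = 2*I*√10 (P = √(-28 - 12) = √(-40) = 2*I*√10 ≈ 6.3246*I)
o = -34 + 2*I*√10 (o = 2*I*√10 - 34 = -34 + 2*I*√10 ≈ -34.0 + 6.3246*I)
(o*(-5) - 26) - 8500 = ((-34 + 2*I*√10)*(-5) - 26) - 8500 = ((170 - 10*I*√10) - 26) - 8500 = (144 - 10*I*√10) - 8500 = -8356 - 10*I*√10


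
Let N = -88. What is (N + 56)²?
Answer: 1024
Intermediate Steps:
(N + 56)² = (-88 + 56)² = (-32)² = 1024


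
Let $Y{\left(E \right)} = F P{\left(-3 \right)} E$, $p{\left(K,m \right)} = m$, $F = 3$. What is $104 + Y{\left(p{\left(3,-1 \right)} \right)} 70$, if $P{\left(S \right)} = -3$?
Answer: $734$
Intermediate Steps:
$Y{\left(E \right)} = - 9 E$ ($Y{\left(E \right)} = 3 \left(-3\right) E = - 9 E$)
$104 + Y{\left(p{\left(3,-1 \right)} \right)} 70 = 104 + \left(-9\right) \left(-1\right) 70 = 104 + 9 \cdot 70 = 104 + 630 = 734$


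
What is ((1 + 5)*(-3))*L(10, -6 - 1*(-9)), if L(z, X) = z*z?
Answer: -1800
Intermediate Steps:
L(z, X) = z²
((1 + 5)*(-3))*L(10, -6 - 1*(-9)) = ((1 + 5)*(-3))*10² = (6*(-3))*100 = -18*100 = -1800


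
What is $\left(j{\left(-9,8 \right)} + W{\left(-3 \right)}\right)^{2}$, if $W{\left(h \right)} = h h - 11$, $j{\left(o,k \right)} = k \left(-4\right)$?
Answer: $1156$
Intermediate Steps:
$j{\left(o,k \right)} = - 4 k$
$W{\left(h \right)} = -11 + h^{2}$ ($W{\left(h \right)} = h^{2} - 11 = -11 + h^{2}$)
$\left(j{\left(-9,8 \right)} + W{\left(-3 \right)}\right)^{2} = \left(\left(-4\right) 8 - \left(11 - \left(-3\right)^{2}\right)\right)^{2} = \left(-32 + \left(-11 + 9\right)\right)^{2} = \left(-32 - 2\right)^{2} = \left(-34\right)^{2} = 1156$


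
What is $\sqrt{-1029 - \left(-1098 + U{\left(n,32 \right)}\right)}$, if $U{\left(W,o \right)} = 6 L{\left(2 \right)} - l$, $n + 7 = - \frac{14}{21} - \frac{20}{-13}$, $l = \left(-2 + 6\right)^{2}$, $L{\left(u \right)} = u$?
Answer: $\sqrt{73} \approx 8.544$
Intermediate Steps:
$l = 16$ ($l = 4^{2} = 16$)
$n = - \frac{239}{39}$ ($n = -7 - \left(- \frac{20}{13} + \frac{2}{3}\right) = -7 - - \frac{34}{39} = -7 + \left(- \frac{2}{3} + \frac{20}{13}\right) = -7 + \frac{34}{39} = - \frac{239}{39} \approx -6.1282$)
$U{\left(W,o \right)} = -4$ ($U{\left(W,o \right)} = 6 \cdot 2 - 16 = 12 - 16 = -4$)
$\sqrt{-1029 - \left(-1098 + U{\left(n,32 \right)}\right)} = \sqrt{-1029 + \left(1098 - -4\right)} = \sqrt{-1029 + \left(1098 + 4\right)} = \sqrt{-1029 + 1102} = \sqrt{73}$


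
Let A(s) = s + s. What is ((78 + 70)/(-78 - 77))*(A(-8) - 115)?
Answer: 19388/155 ≈ 125.08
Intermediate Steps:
A(s) = 2*s
((78 + 70)/(-78 - 77))*(A(-8) - 115) = ((78 + 70)/(-78 - 77))*(2*(-8) - 115) = (148/(-155))*(-16 - 115) = (148*(-1/155))*(-131) = -148/155*(-131) = 19388/155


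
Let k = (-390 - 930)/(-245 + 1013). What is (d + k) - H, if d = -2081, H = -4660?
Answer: 82473/32 ≈ 2577.3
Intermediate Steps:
k = -55/32 (k = -1320/768 = -1320*1/768 = -55/32 ≈ -1.7188)
(d + k) - H = (-2081 - 55/32) - 1*(-4660) = -66647/32 + 4660 = 82473/32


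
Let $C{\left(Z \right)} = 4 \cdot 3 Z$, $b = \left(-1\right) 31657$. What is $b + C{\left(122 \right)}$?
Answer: $-30193$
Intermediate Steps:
$b = -31657$
$C{\left(Z \right)} = 12 Z$
$b + C{\left(122 \right)} = -31657 + 12 \cdot 122 = -31657 + 1464 = -30193$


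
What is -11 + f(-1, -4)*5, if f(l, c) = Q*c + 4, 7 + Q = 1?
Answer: 129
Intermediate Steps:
Q = -6 (Q = -7 + 1 = -6)
f(l, c) = 4 - 6*c (f(l, c) = -6*c + 4 = 4 - 6*c)
-11 + f(-1, -4)*5 = -11 + (4 - 6*(-4))*5 = -11 + (4 + 24)*5 = -11 + 28*5 = -11 + 140 = 129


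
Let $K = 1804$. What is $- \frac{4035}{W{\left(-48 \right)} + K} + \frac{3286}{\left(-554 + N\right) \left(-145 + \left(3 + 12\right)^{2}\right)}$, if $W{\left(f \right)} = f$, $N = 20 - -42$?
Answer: $- \frac{20573477}{8639520} \approx -2.3813$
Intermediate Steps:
$N = 62$ ($N = 20 + 42 = 62$)
$- \frac{4035}{W{\left(-48 \right)} + K} + \frac{3286}{\left(-554 + N\right) \left(-145 + \left(3 + 12\right)^{2}\right)} = - \frac{4035}{-48 + 1804} + \frac{3286}{\left(-554 + 62\right) \left(-145 + \left(3 + 12\right)^{2}\right)} = - \frac{4035}{1756} + \frac{3286}{\left(-492\right) \left(-145 + 15^{2}\right)} = \left(-4035\right) \frac{1}{1756} + \frac{3286}{\left(-492\right) \left(-145 + 225\right)} = - \frac{4035}{1756} + \frac{3286}{\left(-492\right) 80} = - \frac{4035}{1756} + \frac{3286}{-39360} = - \frac{4035}{1756} + 3286 \left(- \frac{1}{39360}\right) = - \frac{4035}{1756} - \frac{1643}{19680} = - \frac{20573477}{8639520}$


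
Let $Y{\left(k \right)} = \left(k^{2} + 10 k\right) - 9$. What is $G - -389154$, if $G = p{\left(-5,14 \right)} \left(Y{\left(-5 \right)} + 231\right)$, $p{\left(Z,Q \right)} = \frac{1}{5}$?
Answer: $\frac{1945967}{5} \approx 3.8919 \cdot 10^{5}$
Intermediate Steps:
$Y{\left(k \right)} = -9 + k^{2} + 10 k$
$p{\left(Z,Q \right)} = \frac{1}{5}$
$G = \frac{197}{5}$ ($G = \frac{\left(-9 + \left(-5\right)^{2} + 10 \left(-5\right)\right) + 231}{5} = \frac{\left(-9 + 25 - 50\right) + 231}{5} = \frac{-34 + 231}{5} = \frac{1}{5} \cdot 197 = \frac{197}{5} \approx 39.4$)
$G - -389154 = \frac{197}{5} - -389154 = \frac{197}{5} + 389154 = \frac{1945967}{5}$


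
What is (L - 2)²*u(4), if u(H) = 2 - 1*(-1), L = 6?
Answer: 48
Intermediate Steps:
u(H) = 3 (u(H) = 2 + 1 = 3)
(L - 2)²*u(4) = (6 - 2)²*3 = 4²*3 = 16*3 = 48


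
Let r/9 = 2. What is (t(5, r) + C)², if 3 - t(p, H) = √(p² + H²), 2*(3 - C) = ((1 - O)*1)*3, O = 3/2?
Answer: 6313/16 - 27*√349/2 ≈ 142.36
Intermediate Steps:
r = 18 (r = 9*2 = 18)
O = 3/2 (O = 3*(½) = 3/2 ≈ 1.5000)
C = 15/4 (C = 3 - (1 - 1*3/2)*1*3/2 = 3 - (1 - 3/2)*1*3/2 = 3 - (-½*1)*3/2 = 3 - (-1)*3/4 = 3 - ½*(-3/2) = 3 + ¾ = 15/4 ≈ 3.7500)
t(p, H) = 3 - √(H² + p²) (t(p, H) = 3 - √(p² + H²) = 3 - √(H² + p²))
(t(5, r) + C)² = ((3 - √(18² + 5²)) + 15/4)² = ((3 - √(324 + 25)) + 15/4)² = ((3 - √349) + 15/4)² = (27/4 - √349)²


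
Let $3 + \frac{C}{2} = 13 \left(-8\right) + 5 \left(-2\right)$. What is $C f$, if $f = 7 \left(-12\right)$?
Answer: $19656$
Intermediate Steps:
$f = -84$
$C = -234$ ($C = -6 + 2 \left(13 \left(-8\right) + 5 \left(-2\right)\right) = -6 + 2 \left(-104 - 10\right) = -6 + 2 \left(-114\right) = -6 - 228 = -234$)
$C f = \left(-234\right) \left(-84\right) = 19656$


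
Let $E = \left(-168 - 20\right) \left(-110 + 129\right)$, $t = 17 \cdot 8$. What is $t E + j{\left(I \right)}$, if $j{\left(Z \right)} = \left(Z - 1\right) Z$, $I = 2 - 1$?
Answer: $-485792$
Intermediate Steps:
$t = 136$
$E = -3572$ ($E = \left(-188\right) 19 = -3572$)
$I = 1$ ($I = 2 - 1 = 1$)
$j{\left(Z \right)} = Z \left(-1 + Z\right)$ ($j{\left(Z \right)} = \left(-1 + Z\right) Z = Z \left(-1 + Z\right)$)
$t E + j{\left(I \right)} = 136 \left(-3572\right) + 1 \left(-1 + 1\right) = -485792 + 1 \cdot 0 = -485792 + 0 = -485792$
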